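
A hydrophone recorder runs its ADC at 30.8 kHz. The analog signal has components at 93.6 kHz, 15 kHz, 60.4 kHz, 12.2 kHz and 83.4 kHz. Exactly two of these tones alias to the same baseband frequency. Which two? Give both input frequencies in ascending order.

fs/2 = 15.4 kHz.
93.6 kHz mod fs = 1.2 kHz.
1.2 kHz ≤ fs/2 = 15.4 kHz, appears at 1.2 kHz.
15 kHz ≤ fs/2 = 15.4 kHz, passes unchanged.
60.4 kHz mod fs = 29.6 kHz.
29.6 kHz > fs/2 = 15.4 kHz, folds to fs − 29.6 kHz = 1.2 kHz.
12.2 kHz ≤ fs/2 = 15.4 kHz, passes unchanged.
83.4 kHz mod fs = 21.8 kHz.
21.8 kHz > fs/2 = 15.4 kHz, folds to fs − 21.8 kHz = 9 kHz.
60.4 kHz and 93.6 kHz both map to 1.2 kHz.

60.4 kHz, 93.6 kHz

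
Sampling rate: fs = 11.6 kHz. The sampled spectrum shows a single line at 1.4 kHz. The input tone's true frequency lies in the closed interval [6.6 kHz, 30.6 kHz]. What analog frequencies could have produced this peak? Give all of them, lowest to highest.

Frequencies that alias to 1.4 kHz are k·fs ± 1.4 kHz for integer k ≥ 0.
k=0: 1.4 kHz.
k=1: 10.2 kHz, 13 kHz.
k=2: 21.8 kHz, 24.6 kHz.
k=3: 33.4 kHz, 36.2 kHz.
Within [6.6 kHz, 30.6 kHz]: 10.2 kHz, 13 kHz, 21.8 kHz, 24.6 kHz.

10.2 kHz, 13 kHz, 21.8 kHz, 24.6 kHz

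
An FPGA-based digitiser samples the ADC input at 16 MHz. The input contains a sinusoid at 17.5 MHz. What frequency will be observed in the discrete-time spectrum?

17.5 MHz mod fs = 1.5 MHz.
1.5 MHz ≤ fs/2 = 8 MHz, appears at 1.5 MHz.

1.5 MHz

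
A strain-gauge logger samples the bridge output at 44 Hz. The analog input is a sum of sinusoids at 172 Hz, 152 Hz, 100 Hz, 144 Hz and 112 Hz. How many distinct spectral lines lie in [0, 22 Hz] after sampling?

3

fs/2 = 22 Hz.
172 Hz mod fs = 40 Hz.
40 Hz > fs/2 = 22 Hz, folds to fs − 40 Hz = 4 Hz.
152 Hz mod fs = 20 Hz.
20 Hz ≤ fs/2 = 22 Hz, appears at 20 Hz.
100 Hz mod fs = 12 Hz.
12 Hz ≤ fs/2 = 22 Hz, appears at 12 Hz.
144 Hz mod fs = 12 Hz.
12 Hz ≤ fs/2 = 22 Hz, appears at 12 Hz.
112 Hz mod fs = 24 Hz.
24 Hz > fs/2 = 22 Hz, folds to fs − 24 Hz = 20 Hz.
Distinct values: {4 Hz, 12 Hz, 20 Hz} → 3.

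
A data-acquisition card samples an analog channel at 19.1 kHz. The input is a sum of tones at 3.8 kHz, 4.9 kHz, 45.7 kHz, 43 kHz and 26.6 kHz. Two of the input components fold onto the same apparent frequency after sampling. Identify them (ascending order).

26.6 kHz, 45.7 kHz

fs/2 = 9.55 kHz.
3.8 kHz ≤ fs/2 = 9.55 kHz, passes unchanged.
4.9 kHz ≤ fs/2 = 9.55 kHz, passes unchanged.
45.7 kHz mod fs = 7.5 kHz.
7.5 kHz ≤ fs/2 = 9.55 kHz, appears at 7.5 kHz.
43 kHz mod fs = 4.8 kHz.
4.8 kHz ≤ fs/2 = 9.55 kHz, appears at 4.8 kHz.
26.6 kHz mod fs = 7.5 kHz.
7.5 kHz ≤ fs/2 = 9.55 kHz, appears at 7.5 kHz.
26.6 kHz and 45.7 kHz both map to 7.5 kHz.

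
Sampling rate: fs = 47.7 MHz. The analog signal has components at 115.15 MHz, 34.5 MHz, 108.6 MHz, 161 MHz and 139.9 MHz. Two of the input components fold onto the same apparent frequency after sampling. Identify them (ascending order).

fs/2 = 23.85 MHz.
115.15 MHz mod fs = 19.75 MHz.
19.75 MHz ≤ fs/2 = 23.85 MHz, appears at 19.75 MHz.
34.5 MHz > fs/2 = 23.85 MHz, folds to fs − 34.5 MHz = 13.2 MHz.
108.6 MHz mod fs = 13.2 MHz.
13.2 MHz ≤ fs/2 = 23.85 MHz, appears at 13.2 MHz.
161 MHz mod fs = 17.9 MHz.
17.9 MHz ≤ fs/2 = 23.85 MHz, appears at 17.9 MHz.
139.9 MHz mod fs = 44.5 MHz.
44.5 MHz > fs/2 = 23.85 MHz, folds to fs − 44.5 MHz = 3.2 MHz.
34.5 MHz and 108.6 MHz both map to 13.2 MHz.

34.5 MHz, 108.6 MHz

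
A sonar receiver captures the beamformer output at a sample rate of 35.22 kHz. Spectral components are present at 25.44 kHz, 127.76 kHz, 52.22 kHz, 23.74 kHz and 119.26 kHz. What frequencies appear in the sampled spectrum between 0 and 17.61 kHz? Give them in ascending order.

fs/2 = 17.61 kHz.
25.44 kHz > fs/2 = 17.61 kHz, folds to fs − 25.44 kHz = 9.78 kHz.
127.76 kHz mod fs = 22.1 kHz.
22.1 kHz > fs/2 = 17.61 kHz, folds to fs − 22.1 kHz = 13.12 kHz.
52.22 kHz mod fs = 17 kHz.
17 kHz ≤ fs/2 = 17.61 kHz, appears at 17 kHz.
23.74 kHz > fs/2 = 17.61 kHz, folds to fs − 23.74 kHz = 11.48 kHz.
119.26 kHz mod fs = 13.6 kHz.
13.6 kHz ≤ fs/2 = 17.61 kHz, appears at 13.6 kHz.
Distinct values: {9.78 kHz, 11.48 kHz, 13.12 kHz, 13.6 kHz, 17 kHz}.

9.78 kHz, 11.48 kHz, 13.12 kHz, 13.6 kHz, 17 kHz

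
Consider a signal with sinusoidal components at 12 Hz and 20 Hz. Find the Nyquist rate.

40 Hz

Highest-frequency component: 20 Hz.
Nyquist rate = 2 × 20 Hz = 40 Hz.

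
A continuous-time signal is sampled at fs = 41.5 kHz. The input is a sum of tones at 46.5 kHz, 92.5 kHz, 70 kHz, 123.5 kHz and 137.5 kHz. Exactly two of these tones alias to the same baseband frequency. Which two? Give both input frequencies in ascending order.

70 kHz, 137.5 kHz

fs/2 = 20.75 kHz.
46.5 kHz mod fs = 5 kHz.
5 kHz ≤ fs/2 = 20.75 kHz, appears at 5 kHz.
92.5 kHz mod fs = 9.5 kHz.
9.5 kHz ≤ fs/2 = 20.75 kHz, appears at 9.5 kHz.
70 kHz mod fs = 28.5 kHz.
28.5 kHz > fs/2 = 20.75 kHz, folds to fs − 28.5 kHz = 13 kHz.
123.5 kHz mod fs = 40.5 kHz.
40.5 kHz > fs/2 = 20.75 kHz, folds to fs − 40.5 kHz = 1 kHz.
137.5 kHz mod fs = 13 kHz.
13 kHz ≤ fs/2 = 20.75 kHz, appears at 13 kHz.
70 kHz and 137.5 kHz both map to 13 kHz.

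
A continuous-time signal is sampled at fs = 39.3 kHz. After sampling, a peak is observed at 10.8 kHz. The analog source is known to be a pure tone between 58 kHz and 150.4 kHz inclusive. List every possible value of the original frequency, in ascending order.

67.8 kHz, 89.4 kHz, 107.1 kHz, 128.7 kHz, 146.4 kHz

Frequencies that alias to 10.8 kHz are k·fs ± 10.8 kHz for integer k ≥ 0.
k=0: 10.8 kHz.
k=1: 28.5 kHz, 50.1 kHz.
k=2: 67.8 kHz, 89.4 kHz.
k=3: 107.1 kHz, 128.7 kHz.
k=4: 146.4 kHz, 168 kHz.
k=5: 185.7 kHz, 207.3 kHz.
Within [58 kHz, 150.4 kHz]: 67.8 kHz, 89.4 kHz, 107.1 kHz, 128.7 kHz, 146.4 kHz.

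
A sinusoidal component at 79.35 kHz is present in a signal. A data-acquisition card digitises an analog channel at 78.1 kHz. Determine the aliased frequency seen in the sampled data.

79.35 kHz mod fs = 1.25 kHz.
1.25 kHz ≤ fs/2 = 39.05 kHz, appears at 1.25 kHz.

1.25 kHz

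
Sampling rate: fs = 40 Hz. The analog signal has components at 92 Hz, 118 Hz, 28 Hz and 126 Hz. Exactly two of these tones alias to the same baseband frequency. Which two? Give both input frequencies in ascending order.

fs/2 = 20 Hz.
92 Hz mod fs = 12 Hz.
12 Hz ≤ fs/2 = 20 Hz, appears at 12 Hz.
118 Hz mod fs = 38 Hz.
38 Hz > fs/2 = 20 Hz, folds to fs − 38 Hz = 2 Hz.
28 Hz > fs/2 = 20 Hz, folds to fs − 28 Hz = 12 Hz.
126 Hz mod fs = 6 Hz.
6 Hz ≤ fs/2 = 20 Hz, appears at 6 Hz.
28 Hz and 92 Hz both map to 12 Hz.

28 Hz, 92 Hz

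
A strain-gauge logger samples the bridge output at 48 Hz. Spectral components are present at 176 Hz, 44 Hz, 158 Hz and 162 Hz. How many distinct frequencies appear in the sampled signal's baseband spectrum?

fs/2 = 24 Hz.
176 Hz mod fs = 32 Hz.
32 Hz > fs/2 = 24 Hz, folds to fs − 32 Hz = 16 Hz.
44 Hz > fs/2 = 24 Hz, folds to fs − 44 Hz = 4 Hz.
158 Hz mod fs = 14 Hz.
14 Hz ≤ fs/2 = 24 Hz, appears at 14 Hz.
162 Hz mod fs = 18 Hz.
18 Hz ≤ fs/2 = 24 Hz, appears at 18 Hz.
Distinct values: {4 Hz, 14 Hz, 16 Hz, 18 Hz} → 4.

4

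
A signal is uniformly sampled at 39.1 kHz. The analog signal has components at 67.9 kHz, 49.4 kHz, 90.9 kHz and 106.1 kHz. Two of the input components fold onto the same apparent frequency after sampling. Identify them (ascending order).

49.4 kHz, 67.9 kHz

fs/2 = 19.55 kHz.
67.9 kHz mod fs = 28.8 kHz.
28.8 kHz > fs/2 = 19.55 kHz, folds to fs − 28.8 kHz = 10.3 kHz.
49.4 kHz mod fs = 10.3 kHz.
10.3 kHz ≤ fs/2 = 19.55 kHz, appears at 10.3 kHz.
90.9 kHz mod fs = 12.7 kHz.
12.7 kHz ≤ fs/2 = 19.55 kHz, appears at 12.7 kHz.
106.1 kHz mod fs = 27.9 kHz.
27.9 kHz > fs/2 = 19.55 kHz, folds to fs − 27.9 kHz = 11.2 kHz.
49.4 kHz and 67.9 kHz both map to 10.3 kHz.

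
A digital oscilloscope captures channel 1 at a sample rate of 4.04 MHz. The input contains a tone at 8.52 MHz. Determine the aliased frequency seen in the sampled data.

8.52 MHz mod fs = 0.44 MHz.
0.44 MHz ≤ fs/2 = 2.02 MHz, appears at 0.44 MHz.

0.44 MHz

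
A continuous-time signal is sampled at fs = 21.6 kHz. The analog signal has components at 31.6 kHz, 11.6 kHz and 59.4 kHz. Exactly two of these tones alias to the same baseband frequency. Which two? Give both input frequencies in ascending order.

fs/2 = 10.8 kHz.
31.6 kHz mod fs = 10 kHz.
10 kHz ≤ fs/2 = 10.8 kHz, appears at 10 kHz.
11.6 kHz > fs/2 = 10.8 kHz, folds to fs − 11.6 kHz = 10 kHz.
59.4 kHz mod fs = 16.2 kHz.
16.2 kHz > fs/2 = 10.8 kHz, folds to fs − 16.2 kHz = 5.4 kHz.
11.6 kHz and 31.6 kHz both map to 10 kHz.

11.6 kHz, 31.6 kHz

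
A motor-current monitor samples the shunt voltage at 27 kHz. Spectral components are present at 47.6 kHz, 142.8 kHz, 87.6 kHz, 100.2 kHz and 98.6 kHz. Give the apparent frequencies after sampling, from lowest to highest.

fs/2 = 13.5 kHz.
47.6 kHz mod fs = 20.6 kHz.
20.6 kHz > fs/2 = 13.5 kHz, folds to fs − 20.6 kHz = 6.4 kHz.
142.8 kHz mod fs = 7.8 kHz.
7.8 kHz ≤ fs/2 = 13.5 kHz, appears at 7.8 kHz.
87.6 kHz mod fs = 6.6 kHz.
6.6 kHz ≤ fs/2 = 13.5 kHz, appears at 6.6 kHz.
100.2 kHz mod fs = 19.2 kHz.
19.2 kHz > fs/2 = 13.5 kHz, folds to fs − 19.2 kHz = 7.8 kHz.
98.6 kHz mod fs = 17.6 kHz.
17.6 kHz > fs/2 = 13.5 kHz, folds to fs − 17.6 kHz = 9.4 kHz.
Distinct values: {6.4 kHz, 6.6 kHz, 7.8 kHz, 9.4 kHz}.

6.4 kHz, 6.6 kHz, 7.8 kHz, 9.4 kHz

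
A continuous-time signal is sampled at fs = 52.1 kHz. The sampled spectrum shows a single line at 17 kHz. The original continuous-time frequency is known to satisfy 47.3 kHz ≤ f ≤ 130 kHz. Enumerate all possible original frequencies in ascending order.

Frequencies that alias to 17 kHz are k·fs ± 17 kHz for integer k ≥ 0.
k=0: 17 kHz.
k=1: 35.1 kHz, 69.1 kHz.
k=2: 87.2 kHz, 121.2 kHz.
k=3: 139.3 kHz, 173.3 kHz.
Within [47.3 kHz, 130 kHz]: 69.1 kHz, 87.2 kHz, 121.2 kHz.

69.1 kHz, 87.2 kHz, 121.2 kHz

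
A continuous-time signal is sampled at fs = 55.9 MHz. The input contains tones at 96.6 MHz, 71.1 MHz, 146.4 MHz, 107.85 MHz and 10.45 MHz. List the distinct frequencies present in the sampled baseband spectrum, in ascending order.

fs/2 = 27.95 MHz.
96.6 MHz mod fs = 40.7 MHz.
40.7 MHz > fs/2 = 27.95 MHz, folds to fs − 40.7 MHz = 15.2 MHz.
71.1 MHz mod fs = 15.2 MHz.
15.2 MHz ≤ fs/2 = 27.95 MHz, appears at 15.2 MHz.
146.4 MHz mod fs = 34.6 MHz.
34.6 MHz > fs/2 = 27.95 MHz, folds to fs − 34.6 MHz = 21.3 MHz.
107.85 MHz mod fs = 51.95 MHz.
51.95 MHz > fs/2 = 27.95 MHz, folds to fs − 51.95 MHz = 3.95 MHz.
10.45 MHz ≤ fs/2 = 27.95 MHz, passes unchanged.
Distinct values: {3.95 MHz, 10.45 MHz, 15.2 MHz, 21.3 MHz}.

3.95 MHz, 10.45 MHz, 15.2 MHz, 21.3 MHz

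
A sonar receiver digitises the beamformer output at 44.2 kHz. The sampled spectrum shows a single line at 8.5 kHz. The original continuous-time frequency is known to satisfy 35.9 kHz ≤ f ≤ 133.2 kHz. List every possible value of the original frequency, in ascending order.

Frequencies that alias to 8.5 kHz are k·fs ± 8.5 kHz for integer k ≥ 0.
k=0: 8.5 kHz.
k=1: 35.7 kHz, 52.7 kHz.
k=2: 79.9 kHz, 96.9 kHz.
k=3: 124.1 kHz, 141.1 kHz.
k=4: 168.3 kHz, 185.3 kHz.
Within [35.9 kHz, 133.2 kHz]: 52.7 kHz, 79.9 kHz, 96.9 kHz, 124.1 kHz.

52.7 kHz, 79.9 kHz, 96.9 kHz, 124.1 kHz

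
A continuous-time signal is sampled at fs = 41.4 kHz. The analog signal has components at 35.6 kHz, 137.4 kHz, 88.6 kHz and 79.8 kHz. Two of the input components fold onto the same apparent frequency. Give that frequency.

5.8 kHz

fs/2 = 20.7 kHz.
35.6 kHz > fs/2 = 20.7 kHz, folds to fs − 35.6 kHz = 5.8 kHz.
137.4 kHz mod fs = 13.2 kHz.
13.2 kHz ≤ fs/2 = 20.7 kHz, appears at 13.2 kHz.
88.6 kHz mod fs = 5.8 kHz.
5.8 kHz ≤ fs/2 = 20.7 kHz, appears at 5.8 kHz.
79.8 kHz mod fs = 38.4 kHz.
38.4 kHz > fs/2 = 20.7 kHz, folds to fs − 38.4 kHz = 3 kHz.
35.6 kHz and 88.6 kHz both map to 5.8 kHz.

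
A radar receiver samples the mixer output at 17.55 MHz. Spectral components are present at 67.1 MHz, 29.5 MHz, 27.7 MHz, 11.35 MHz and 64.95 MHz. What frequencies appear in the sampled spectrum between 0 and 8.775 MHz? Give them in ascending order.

fs/2 = 8.775 MHz.
67.1 MHz mod fs = 14.45 MHz.
14.45 MHz > fs/2 = 8.775 MHz, folds to fs − 14.45 MHz = 3.1 MHz.
29.5 MHz mod fs = 11.95 MHz.
11.95 MHz > fs/2 = 8.775 MHz, folds to fs − 11.95 MHz = 5.6 MHz.
27.7 MHz mod fs = 10.15 MHz.
10.15 MHz > fs/2 = 8.775 MHz, folds to fs − 10.15 MHz = 7.4 MHz.
11.35 MHz > fs/2 = 8.775 MHz, folds to fs − 11.35 MHz = 6.2 MHz.
64.95 MHz mod fs = 12.3 MHz.
12.3 MHz > fs/2 = 8.775 MHz, folds to fs − 12.3 MHz = 5.25 MHz.
Distinct values: {3.1 MHz, 5.25 MHz, 5.6 MHz, 6.2 MHz, 7.4 MHz}.

3.1 MHz, 5.25 MHz, 5.6 MHz, 6.2 MHz, 7.4 MHz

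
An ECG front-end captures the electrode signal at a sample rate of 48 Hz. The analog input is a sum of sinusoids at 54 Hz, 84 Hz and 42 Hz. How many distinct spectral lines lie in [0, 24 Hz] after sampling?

fs/2 = 24 Hz.
54 Hz mod fs = 6 Hz.
6 Hz ≤ fs/2 = 24 Hz, appears at 6 Hz.
84 Hz mod fs = 36 Hz.
36 Hz > fs/2 = 24 Hz, folds to fs − 36 Hz = 12 Hz.
42 Hz > fs/2 = 24 Hz, folds to fs − 42 Hz = 6 Hz.
Distinct values: {6 Hz, 12 Hz} → 2.

2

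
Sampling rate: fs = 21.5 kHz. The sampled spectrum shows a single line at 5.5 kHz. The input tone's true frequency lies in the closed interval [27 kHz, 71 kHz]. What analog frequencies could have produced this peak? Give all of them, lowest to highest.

Frequencies that alias to 5.5 kHz are k·fs ± 5.5 kHz for integer k ≥ 0.
k=0: 5.5 kHz.
k=1: 16 kHz, 27 kHz.
k=2: 37.5 kHz, 48.5 kHz.
k=3: 59 kHz, 70 kHz.
k=4: 80.5 kHz, 91.5 kHz.
Within [27 kHz, 71 kHz]: 27 kHz, 37.5 kHz, 48.5 kHz, 59 kHz, 70 kHz.

27 kHz, 37.5 kHz, 48.5 kHz, 59 kHz, 70 kHz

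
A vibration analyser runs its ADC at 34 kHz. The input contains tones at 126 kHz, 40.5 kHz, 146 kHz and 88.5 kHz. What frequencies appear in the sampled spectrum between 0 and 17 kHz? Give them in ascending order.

6.5 kHz, 10 kHz, 13.5 kHz

fs/2 = 17 kHz.
126 kHz mod fs = 24 kHz.
24 kHz > fs/2 = 17 kHz, folds to fs − 24 kHz = 10 kHz.
40.5 kHz mod fs = 6.5 kHz.
6.5 kHz ≤ fs/2 = 17 kHz, appears at 6.5 kHz.
146 kHz mod fs = 10 kHz.
10 kHz ≤ fs/2 = 17 kHz, appears at 10 kHz.
88.5 kHz mod fs = 20.5 kHz.
20.5 kHz > fs/2 = 17 kHz, folds to fs − 20.5 kHz = 13.5 kHz.
Distinct values: {6.5 kHz, 10 kHz, 13.5 kHz}.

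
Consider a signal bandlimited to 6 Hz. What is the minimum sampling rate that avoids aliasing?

Nyquist rate = 2 × 6 Hz = 12 Hz.

12 Hz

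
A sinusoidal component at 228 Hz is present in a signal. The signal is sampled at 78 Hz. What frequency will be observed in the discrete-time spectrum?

6 Hz

228 Hz mod fs = 72 Hz.
72 Hz > fs/2 = 39 Hz, folds to fs − 72 Hz = 6 Hz.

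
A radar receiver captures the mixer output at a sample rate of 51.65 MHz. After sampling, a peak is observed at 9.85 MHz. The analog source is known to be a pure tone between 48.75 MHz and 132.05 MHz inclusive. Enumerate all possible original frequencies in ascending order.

61.5 MHz, 93.45 MHz, 113.15 MHz

Frequencies that alias to 9.85 MHz are k·fs ± 9.85 MHz for integer k ≥ 0.
k=0: 9.85 MHz.
k=1: 41.8 MHz, 61.5 MHz.
k=2: 93.45 MHz, 113.15 MHz.
k=3: 145.1 MHz, 164.8 MHz.
Within [48.75 MHz, 132.05 MHz]: 61.5 MHz, 93.45 MHz, 113.15 MHz.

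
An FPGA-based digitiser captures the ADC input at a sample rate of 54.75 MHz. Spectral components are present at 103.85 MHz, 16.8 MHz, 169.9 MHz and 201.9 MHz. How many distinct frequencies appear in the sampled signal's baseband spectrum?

3

fs/2 = 27.375 MHz.
103.85 MHz mod fs = 49.1 MHz.
49.1 MHz > fs/2 = 27.375 MHz, folds to fs − 49.1 MHz = 5.65 MHz.
16.8 MHz ≤ fs/2 = 27.375 MHz, passes unchanged.
169.9 MHz mod fs = 5.65 MHz.
5.65 MHz ≤ fs/2 = 27.375 MHz, appears at 5.65 MHz.
201.9 MHz mod fs = 37.65 MHz.
37.65 MHz > fs/2 = 27.375 MHz, folds to fs − 37.65 MHz = 17.1 MHz.
Distinct values: {5.65 MHz, 16.8 MHz, 17.1 MHz} → 3.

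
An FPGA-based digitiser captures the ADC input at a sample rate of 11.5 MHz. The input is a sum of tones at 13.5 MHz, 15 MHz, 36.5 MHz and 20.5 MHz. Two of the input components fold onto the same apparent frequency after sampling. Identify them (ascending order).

fs/2 = 5.75 MHz.
13.5 MHz mod fs = 2 MHz.
2 MHz ≤ fs/2 = 5.75 MHz, appears at 2 MHz.
15 MHz mod fs = 3.5 MHz.
3.5 MHz ≤ fs/2 = 5.75 MHz, appears at 3.5 MHz.
36.5 MHz mod fs = 2 MHz.
2 MHz ≤ fs/2 = 5.75 MHz, appears at 2 MHz.
20.5 MHz mod fs = 9 MHz.
9 MHz > fs/2 = 5.75 MHz, folds to fs − 9 MHz = 2.5 MHz.
13.5 MHz and 36.5 MHz both map to 2 MHz.

13.5 MHz, 36.5 MHz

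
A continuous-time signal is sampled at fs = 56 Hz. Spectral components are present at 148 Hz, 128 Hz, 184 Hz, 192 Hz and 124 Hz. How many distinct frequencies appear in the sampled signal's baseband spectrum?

fs/2 = 28 Hz.
148 Hz mod fs = 36 Hz.
36 Hz > fs/2 = 28 Hz, folds to fs − 36 Hz = 20 Hz.
128 Hz mod fs = 16 Hz.
16 Hz ≤ fs/2 = 28 Hz, appears at 16 Hz.
184 Hz mod fs = 16 Hz.
16 Hz ≤ fs/2 = 28 Hz, appears at 16 Hz.
192 Hz mod fs = 24 Hz.
24 Hz ≤ fs/2 = 28 Hz, appears at 24 Hz.
124 Hz mod fs = 12 Hz.
12 Hz ≤ fs/2 = 28 Hz, appears at 12 Hz.
Distinct values: {12 Hz, 16 Hz, 20 Hz, 24 Hz} → 4.

4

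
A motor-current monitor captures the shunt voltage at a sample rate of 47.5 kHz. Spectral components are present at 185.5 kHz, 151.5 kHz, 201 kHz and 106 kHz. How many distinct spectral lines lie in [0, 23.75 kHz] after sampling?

fs/2 = 23.75 kHz.
185.5 kHz mod fs = 43 kHz.
43 kHz > fs/2 = 23.75 kHz, folds to fs − 43 kHz = 4.5 kHz.
151.5 kHz mod fs = 9 kHz.
9 kHz ≤ fs/2 = 23.75 kHz, appears at 9 kHz.
201 kHz mod fs = 11 kHz.
11 kHz ≤ fs/2 = 23.75 kHz, appears at 11 kHz.
106 kHz mod fs = 11 kHz.
11 kHz ≤ fs/2 = 23.75 kHz, appears at 11 kHz.
Distinct values: {4.5 kHz, 9 kHz, 11 kHz} → 3.

3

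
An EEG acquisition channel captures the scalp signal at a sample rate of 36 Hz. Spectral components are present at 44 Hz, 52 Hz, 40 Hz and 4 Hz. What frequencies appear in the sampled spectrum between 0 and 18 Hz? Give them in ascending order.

fs/2 = 18 Hz.
44 Hz mod fs = 8 Hz.
8 Hz ≤ fs/2 = 18 Hz, appears at 8 Hz.
52 Hz mod fs = 16 Hz.
16 Hz ≤ fs/2 = 18 Hz, appears at 16 Hz.
40 Hz mod fs = 4 Hz.
4 Hz ≤ fs/2 = 18 Hz, appears at 4 Hz.
4 Hz ≤ fs/2 = 18 Hz, passes unchanged.
Distinct values: {4 Hz, 8 Hz, 16 Hz}.

4 Hz, 8 Hz, 16 Hz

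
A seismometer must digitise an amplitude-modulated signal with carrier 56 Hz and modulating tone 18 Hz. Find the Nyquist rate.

148 Hz

AM sidebands sit at fc ± fm = 38 Hz and 74 Hz.
Highest-frequency component: 74 Hz.
Nyquist rate = 2 × 74 Hz = 148 Hz.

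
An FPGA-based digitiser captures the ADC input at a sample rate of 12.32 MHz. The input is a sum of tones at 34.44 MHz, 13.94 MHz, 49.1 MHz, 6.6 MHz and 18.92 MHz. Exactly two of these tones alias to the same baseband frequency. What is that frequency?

fs/2 = 6.16 MHz.
34.44 MHz mod fs = 9.8 MHz.
9.8 MHz > fs/2 = 6.16 MHz, folds to fs − 9.8 MHz = 2.52 MHz.
13.94 MHz mod fs = 1.62 MHz.
1.62 MHz ≤ fs/2 = 6.16 MHz, appears at 1.62 MHz.
49.1 MHz mod fs = 12.14 MHz.
12.14 MHz > fs/2 = 6.16 MHz, folds to fs − 12.14 MHz = 0.18 MHz.
6.6 MHz > fs/2 = 6.16 MHz, folds to fs − 6.6 MHz = 5.72 MHz.
18.92 MHz mod fs = 6.6 MHz.
6.6 MHz > fs/2 = 6.16 MHz, folds to fs − 6.6 MHz = 5.72 MHz.
6.6 MHz and 18.92 MHz both map to 5.72 MHz.

5.72 MHz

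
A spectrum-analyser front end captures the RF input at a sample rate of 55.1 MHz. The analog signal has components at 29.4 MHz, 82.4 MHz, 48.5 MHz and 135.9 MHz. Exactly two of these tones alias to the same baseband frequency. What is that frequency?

fs/2 = 27.55 MHz.
29.4 MHz > fs/2 = 27.55 MHz, folds to fs − 29.4 MHz = 25.7 MHz.
82.4 MHz mod fs = 27.3 MHz.
27.3 MHz ≤ fs/2 = 27.55 MHz, appears at 27.3 MHz.
48.5 MHz > fs/2 = 27.55 MHz, folds to fs − 48.5 MHz = 6.6 MHz.
135.9 MHz mod fs = 25.7 MHz.
25.7 MHz ≤ fs/2 = 27.55 MHz, appears at 25.7 MHz.
29.4 MHz and 135.9 MHz both map to 25.7 MHz.

25.7 MHz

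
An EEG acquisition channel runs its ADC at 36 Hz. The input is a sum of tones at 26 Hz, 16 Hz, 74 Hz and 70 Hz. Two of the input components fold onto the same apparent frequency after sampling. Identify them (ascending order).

fs/2 = 18 Hz.
26 Hz > fs/2 = 18 Hz, folds to fs − 26 Hz = 10 Hz.
16 Hz ≤ fs/2 = 18 Hz, passes unchanged.
74 Hz mod fs = 2 Hz.
2 Hz ≤ fs/2 = 18 Hz, appears at 2 Hz.
70 Hz mod fs = 34 Hz.
34 Hz > fs/2 = 18 Hz, folds to fs − 34 Hz = 2 Hz.
70 Hz and 74 Hz both map to 2 Hz.

70 Hz, 74 Hz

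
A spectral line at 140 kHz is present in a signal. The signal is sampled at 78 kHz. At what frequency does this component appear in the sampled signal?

16 kHz

140 kHz mod fs = 62 kHz.
62 kHz > fs/2 = 39 kHz, folds to fs − 62 kHz = 16 kHz.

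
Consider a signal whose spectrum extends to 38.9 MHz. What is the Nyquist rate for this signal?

77.8 MHz

Nyquist rate = 2 × 38.9 MHz = 77.8 MHz.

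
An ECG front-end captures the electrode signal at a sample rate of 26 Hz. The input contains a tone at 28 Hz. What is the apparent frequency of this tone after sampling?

28 Hz mod fs = 2 Hz.
2 Hz ≤ fs/2 = 13 Hz, appears at 2 Hz.

2 Hz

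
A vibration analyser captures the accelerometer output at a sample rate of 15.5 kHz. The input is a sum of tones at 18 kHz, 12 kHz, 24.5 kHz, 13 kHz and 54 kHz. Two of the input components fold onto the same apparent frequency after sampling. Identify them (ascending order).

13 kHz, 18 kHz

fs/2 = 7.75 kHz.
18 kHz mod fs = 2.5 kHz.
2.5 kHz ≤ fs/2 = 7.75 kHz, appears at 2.5 kHz.
12 kHz > fs/2 = 7.75 kHz, folds to fs − 12 kHz = 3.5 kHz.
24.5 kHz mod fs = 9 kHz.
9 kHz > fs/2 = 7.75 kHz, folds to fs − 9 kHz = 6.5 kHz.
13 kHz > fs/2 = 7.75 kHz, folds to fs − 13 kHz = 2.5 kHz.
54 kHz mod fs = 7.5 kHz.
7.5 kHz ≤ fs/2 = 7.75 kHz, appears at 7.5 kHz.
13 kHz and 18 kHz both map to 2.5 kHz.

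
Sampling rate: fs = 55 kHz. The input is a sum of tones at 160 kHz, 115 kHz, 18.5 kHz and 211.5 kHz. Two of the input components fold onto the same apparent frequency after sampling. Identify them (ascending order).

fs/2 = 27.5 kHz.
160 kHz mod fs = 50 kHz.
50 kHz > fs/2 = 27.5 kHz, folds to fs − 50 kHz = 5 kHz.
115 kHz mod fs = 5 kHz.
5 kHz ≤ fs/2 = 27.5 kHz, appears at 5 kHz.
18.5 kHz ≤ fs/2 = 27.5 kHz, passes unchanged.
211.5 kHz mod fs = 46.5 kHz.
46.5 kHz > fs/2 = 27.5 kHz, folds to fs − 46.5 kHz = 8.5 kHz.
115 kHz and 160 kHz both map to 5 kHz.

115 kHz, 160 kHz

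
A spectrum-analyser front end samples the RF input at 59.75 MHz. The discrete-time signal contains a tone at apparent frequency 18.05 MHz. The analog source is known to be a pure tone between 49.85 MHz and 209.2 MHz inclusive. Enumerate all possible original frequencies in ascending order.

77.8 MHz, 101.45 MHz, 137.55 MHz, 161.2 MHz, 197.3 MHz

Frequencies that alias to 18.05 MHz are k·fs ± 18.05 MHz for integer k ≥ 0.
k=0: 18.05 MHz.
k=1: 41.7 MHz, 77.8 MHz.
k=2: 101.45 MHz, 137.55 MHz.
k=3: 161.2 MHz, 197.3 MHz.
k=4: 220.95 MHz, 257.05 MHz.
Within [49.85 MHz, 209.2 MHz]: 77.8 MHz, 101.45 MHz, 137.55 MHz, 161.2 MHz, 197.3 MHz.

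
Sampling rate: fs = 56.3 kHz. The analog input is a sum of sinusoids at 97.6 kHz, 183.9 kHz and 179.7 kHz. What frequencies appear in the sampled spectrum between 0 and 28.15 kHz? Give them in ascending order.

fs/2 = 28.15 kHz.
97.6 kHz mod fs = 41.3 kHz.
41.3 kHz > fs/2 = 28.15 kHz, folds to fs − 41.3 kHz = 15 kHz.
183.9 kHz mod fs = 15 kHz.
15 kHz ≤ fs/2 = 28.15 kHz, appears at 15 kHz.
179.7 kHz mod fs = 10.8 kHz.
10.8 kHz ≤ fs/2 = 28.15 kHz, appears at 10.8 kHz.
Distinct values: {10.8 kHz, 15 kHz}.

10.8 kHz, 15 kHz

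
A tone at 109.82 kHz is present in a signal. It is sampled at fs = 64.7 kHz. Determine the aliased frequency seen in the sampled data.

109.82 kHz mod fs = 45.12 kHz.
45.12 kHz > fs/2 = 32.35 kHz, folds to fs − 45.12 kHz = 19.58 kHz.

19.58 kHz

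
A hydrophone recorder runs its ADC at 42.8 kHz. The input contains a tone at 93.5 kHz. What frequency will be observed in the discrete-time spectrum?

7.9 kHz

93.5 kHz mod fs = 7.9 kHz.
7.9 kHz ≤ fs/2 = 21.4 kHz, appears at 7.9 kHz.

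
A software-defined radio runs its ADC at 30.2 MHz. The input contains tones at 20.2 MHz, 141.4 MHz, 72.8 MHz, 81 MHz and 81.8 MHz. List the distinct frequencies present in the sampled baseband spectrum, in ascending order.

fs/2 = 15.1 MHz.
20.2 MHz > fs/2 = 15.1 MHz, folds to fs − 20.2 MHz = 10 MHz.
141.4 MHz mod fs = 20.6 MHz.
20.6 MHz > fs/2 = 15.1 MHz, folds to fs − 20.6 MHz = 9.6 MHz.
72.8 MHz mod fs = 12.4 MHz.
12.4 MHz ≤ fs/2 = 15.1 MHz, appears at 12.4 MHz.
81 MHz mod fs = 20.6 MHz.
20.6 MHz > fs/2 = 15.1 MHz, folds to fs − 20.6 MHz = 9.6 MHz.
81.8 MHz mod fs = 21.4 MHz.
21.4 MHz > fs/2 = 15.1 MHz, folds to fs − 21.4 MHz = 8.8 MHz.
Distinct values: {8.8 MHz, 9.6 MHz, 10 MHz, 12.4 MHz}.

8.8 MHz, 9.6 MHz, 10 MHz, 12.4 MHz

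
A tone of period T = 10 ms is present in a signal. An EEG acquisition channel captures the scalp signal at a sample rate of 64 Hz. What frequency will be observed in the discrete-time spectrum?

T = 10 ms → f = 1/T = 100 Hz.
100 Hz mod fs = 36 Hz.
36 Hz > fs/2 = 32 Hz, folds to fs − 36 Hz = 28 Hz.

28 Hz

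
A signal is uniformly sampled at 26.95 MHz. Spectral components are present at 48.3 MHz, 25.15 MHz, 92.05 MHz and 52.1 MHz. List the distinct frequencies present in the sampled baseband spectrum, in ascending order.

1.8 MHz, 5.6 MHz, 11.2 MHz

fs/2 = 13.475 MHz.
48.3 MHz mod fs = 21.35 MHz.
21.35 MHz > fs/2 = 13.475 MHz, folds to fs − 21.35 MHz = 5.6 MHz.
25.15 MHz > fs/2 = 13.475 MHz, folds to fs − 25.15 MHz = 1.8 MHz.
92.05 MHz mod fs = 11.2 MHz.
11.2 MHz ≤ fs/2 = 13.475 MHz, appears at 11.2 MHz.
52.1 MHz mod fs = 25.15 MHz.
25.15 MHz > fs/2 = 13.475 MHz, folds to fs − 25.15 MHz = 1.8 MHz.
Distinct values: {1.8 MHz, 5.6 MHz, 11.2 MHz}.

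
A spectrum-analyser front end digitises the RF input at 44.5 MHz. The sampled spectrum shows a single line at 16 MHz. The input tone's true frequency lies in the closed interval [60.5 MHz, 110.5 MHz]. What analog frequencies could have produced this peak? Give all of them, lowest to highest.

60.5 MHz, 73 MHz, 105 MHz

Frequencies that alias to 16 MHz are k·fs ± 16 MHz for integer k ≥ 0.
k=0: 16 MHz.
k=1: 28.5 MHz, 60.5 MHz.
k=2: 73 MHz, 105 MHz.
k=3: 117.5 MHz, 149.5 MHz.
Within [60.5 MHz, 110.5 MHz]: 60.5 MHz, 73 MHz, 105 MHz.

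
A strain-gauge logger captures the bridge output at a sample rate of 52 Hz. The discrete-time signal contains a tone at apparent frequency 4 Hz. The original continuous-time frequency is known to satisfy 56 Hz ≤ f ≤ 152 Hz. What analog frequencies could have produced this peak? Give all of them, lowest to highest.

Frequencies that alias to 4 Hz are k·fs ± 4 Hz for integer k ≥ 0.
k=0: 4 Hz.
k=1: 48 Hz, 56 Hz.
k=2: 100 Hz, 108 Hz.
k=3: 152 Hz, 160 Hz.
k=4: 204 Hz, 212 Hz.
Within [56 Hz, 152 Hz]: 56 Hz, 100 Hz, 108 Hz, 152 Hz.

56 Hz, 100 Hz, 108 Hz, 152 Hz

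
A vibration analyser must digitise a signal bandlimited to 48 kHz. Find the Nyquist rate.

Nyquist rate = 2 × 48 kHz = 96 kHz.

96 kHz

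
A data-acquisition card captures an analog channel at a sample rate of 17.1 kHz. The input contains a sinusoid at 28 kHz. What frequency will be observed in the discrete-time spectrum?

6.2 kHz

28 kHz mod fs = 10.9 kHz.
10.9 kHz > fs/2 = 8.55 kHz, folds to fs − 10.9 kHz = 6.2 kHz.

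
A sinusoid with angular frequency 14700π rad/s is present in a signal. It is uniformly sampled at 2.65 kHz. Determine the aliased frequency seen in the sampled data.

0.6 kHz

ω = 14700π rad/s → f = ω/(2π) = 7350 Hz = 7.35 kHz.
7.35 kHz mod fs = 2.05 kHz.
2.05 kHz > fs/2 = 1.325 kHz, folds to fs − 2.05 kHz = 0.6 kHz.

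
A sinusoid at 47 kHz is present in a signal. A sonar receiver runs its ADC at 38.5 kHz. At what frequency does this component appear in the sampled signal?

8.5 kHz

47 kHz mod fs = 8.5 kHz.
8.5 kHz ≤ fs/2 = 19.25 kHz, appears at 8.5 kHz.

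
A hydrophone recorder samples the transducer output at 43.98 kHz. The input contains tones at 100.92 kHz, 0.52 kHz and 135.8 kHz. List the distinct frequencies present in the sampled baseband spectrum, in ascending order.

0.52 kHz, 3.86 kHz, 12.96 kHz

fs/2 = 21.99 kHz.
100.92 kHz mod fs = 12.96 kHz.
12.96 kHz ≤ fs/2 = 21.99 kHz, appears at 12.96 kHz.
0.52 kHz ≤ fs/2 = 21.99 kHz, passes unchanged.
135.8 kHz mod fs = 3.86 kHz.
3.86 kHz ≤ fs/2 = 21.99 kHz, appears at 3.86 kHz.
Distinct values: {0.52 kHz, 3.86 kHz, 12.96 kHz}.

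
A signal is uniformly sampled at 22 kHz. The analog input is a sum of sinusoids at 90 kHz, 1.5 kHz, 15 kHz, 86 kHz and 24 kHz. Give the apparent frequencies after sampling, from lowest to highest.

fs/2 = 11 kHz.
90 kHz mod fs = 2 kHz.
2 kHz ≤ fs/2 = 11 kHz, appears at 2 kHz.
1.5 kHz ≤ fs/2 = 11 kHz, passes unchanged.
15 kHz > fs/2 = 11 kHz, folds to fs − 15 kHz = 7 kHz.
86 kHz mod fs = 20 kHz.
20 kHz > fs/2 = 11 kHz, folds to fs − 20 kHz = 2 kHz.
24 kHz mod fs = 2 kHz.
2 kHz ≤ fs/2 = 11 kHz, appears at 2 kHz.
Distinct values: {1.5 kHz, 2 kHz, 7 kHz}.

1.5 kHz, 2 kHz, 7 kHz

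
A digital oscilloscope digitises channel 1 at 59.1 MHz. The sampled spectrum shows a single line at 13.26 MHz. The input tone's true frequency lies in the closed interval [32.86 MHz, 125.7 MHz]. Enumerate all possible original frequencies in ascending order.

Frequencies that alias to 13.26 MHz are k·fs ± 13.26 MHz for integer k ≥ 0.
k=0: 13.26 MHz.
k=1: 45.84 MHz, 72.36 MHz.
k=2: 104.94 MHz, 131.46 MHz.
k=3: 164.04 MHz, 190.56 MHz.
Within [32.86 MHz, 125.7 MHz]: 45.84 MHz, 72.36 MHz, 104.94 MHz.

45.84 MHz, 72.36 MHz, 104.94 MHz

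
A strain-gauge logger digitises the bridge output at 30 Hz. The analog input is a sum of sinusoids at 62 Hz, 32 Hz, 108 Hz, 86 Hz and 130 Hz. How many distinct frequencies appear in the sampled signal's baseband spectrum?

fs/2 = 15 Hz.
62 Hz mod fs = 2 Hz.
2 Hz ≤ fs/2 = 15 Hz, appears at 2 Hz.
32 Hz mod fs = 2 Hz.
2 Hz ≤ fs/2 = 15 Hz, appears at 2 Hz.
108 Hz mod fs = 18 Hz.
18 Hz > fs/2 = 15 Hz, folds to fs − 18 Hz = 12 Hz.
86 Hz mod fs = 26 Hz.
26 Hz > fs/2 = 15 Hz, folds to fs − 26 Hz = 4 Hz.
130 Hz mod fs = 10 Hz.
10 Hz ≤ fs/2 = 15 Hz, appears at 10 Hz.
Distinct values: {2 Hz, 4 Hz, 10 Hz, 12 Hz} → 4.

4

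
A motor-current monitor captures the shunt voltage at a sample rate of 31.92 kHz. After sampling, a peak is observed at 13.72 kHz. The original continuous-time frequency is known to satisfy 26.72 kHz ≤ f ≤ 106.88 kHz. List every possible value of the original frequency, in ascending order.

Frequencies that alias to 13.72 kHz are k·fs ± 13.72 kHz for integer k ≥ 0.
k=0: 13.72 kHz.
k=1: 18.2 kHz, 45.64 kHz.
k=2: 50.12 kHz, 77.56 kHz.
k=3: 82.04 kHz, 109.48 kHz.
k=4: 113.96 kHz, 141.4 kHz.
Within [26.72 kHz, 106.88 kHz]: 45.64 kHz, 50.12 kHz, 77.56 kHz, 82.04 kHz.

45.64 kHz, 50.12 kHz, 77.56 kHz, 82.04 kHz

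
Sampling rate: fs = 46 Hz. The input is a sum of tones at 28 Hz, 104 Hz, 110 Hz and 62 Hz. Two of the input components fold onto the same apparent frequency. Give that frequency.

18 Hz

fs/2 = 23 Hz.
28 Hz > fs/2 = 23 Hz, folds to fs − 28 Hz = 18 Hz.
104 Hz mod fs = 12 Hz.
12 Hz ≤ fs/2 = 23 Hz, appears at 12 Hz.
110 Hz mod fs = 18 Hz.
18 Hz ≤ fs/2 = 23 Hz, appears at 18 Hz.
62 Hz mod fs = 16 Hz.
16 Hz ≤ fs/2 = 23 Hz, appears at 16 Hz.
28 Hz and 110 Hz both map to 18 Hz.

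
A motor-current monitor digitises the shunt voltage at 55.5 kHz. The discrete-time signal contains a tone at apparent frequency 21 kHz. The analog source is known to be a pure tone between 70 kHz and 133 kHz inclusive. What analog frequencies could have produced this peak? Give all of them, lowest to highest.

Frequencies that alias to 21 kHz are k·fs ± 21 kHz for integer k ≥ 0.
k=0: 21 kHz.
k=1: 34.5 kHz, 76.5 kHz.
k=2: 90 kHz, 132 kHz.
k=3: 145.5 kHz, 187.5 kHz.
Within [70 kHz, 133 kHz]: 76.5 kHz, 90 kHz, 132 kHz.

76.5 kHz, 90 kHz, 132 kHz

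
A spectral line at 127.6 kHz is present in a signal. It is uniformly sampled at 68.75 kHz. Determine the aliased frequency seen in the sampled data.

127.6 kHz mod fs = 58.85 kHz.
58.85 kHz > fs/2 = 34.375 kHz, folds to fs − 58.85 kHz = 9.9 kHz.

9.9 kHz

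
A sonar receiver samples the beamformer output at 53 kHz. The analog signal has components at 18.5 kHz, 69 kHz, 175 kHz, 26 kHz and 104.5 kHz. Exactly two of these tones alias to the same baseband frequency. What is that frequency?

fs/2 = 26.5 kHz.
18.5 kHz ≤ fs/2 = 26.5 kHz, passes unchanged.
69 kHz mod fs = 16 kHz.
16 kHz ≤ fs/2 = 26.5 kHz, appears at 16 kHz.
175 kHz mod fs = 16 kHz.
16 kHz ≤ fs/2 = 26.5 kHz, appears at 16 kHz.
26 kHz ≤ fs/2 = 26.5 kHz, passes unchanged.
104.5 kHz mod fs = 51.5 kHz.
51.5 kHz > fs/2 = 26.5 kHz, folds to fs − 51.5 kHz = 1.5 kHz.
69 kHz and 175 kHz both map to 16 kHz.

16 kHz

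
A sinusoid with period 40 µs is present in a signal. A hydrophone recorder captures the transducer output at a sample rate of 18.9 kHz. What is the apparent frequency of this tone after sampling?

T = 40 µs → f = 1/T = 25 kHz.
25 kHz mod fs = 6.1 kHz.
6.1 kHz ≤ fs/2 = 9.45 kHz, appears at 6.1 kHz.

6.1 kHz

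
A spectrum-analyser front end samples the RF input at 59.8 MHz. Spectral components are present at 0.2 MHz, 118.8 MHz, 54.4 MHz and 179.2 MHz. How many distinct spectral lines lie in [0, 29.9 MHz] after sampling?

3

fs/2 = 29.9 MHz.
0.2 MHz ≤ fs/2 = 29.9 MHz, passes unchanged.
118.8 MHz mod fs = 59 MHz.
59 MHz > fs/2 = 29.9 MHz, folds to fs − 59 MHz = 0.8 MHz.
54.4 MHz > fs/2 = 29.9 MHz, folds to fs − 54.4 MHz = 5.4 MHz.
179.2 MHz mod fs = 59.6 MHz.
59.6 MHz > fs/2 = 29.9 MHz, folds to fs − 59.6 MHz = 0.2 MHz.
Distinct values: {0.2 MHz, 0.8 MHz, 5.4 MHz} → 3.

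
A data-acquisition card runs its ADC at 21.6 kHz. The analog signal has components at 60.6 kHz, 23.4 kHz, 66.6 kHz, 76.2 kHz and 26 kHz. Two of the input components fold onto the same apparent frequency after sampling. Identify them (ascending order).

23.4 kHz, 66.6 kHz

fs/2 = 10.8 kHz.
60.6 kHz mod fs = 17.4 kHz.
17.4 kHz > fs/2 = 10.8 kHz, folds to fs − 17.4 kHz = 4.2 kHz.
23.4 kHz mod fs = 1.8 kHz.
1.8 kHz ≤ fs/2 = 10.8 kHz, appears at 1.8 kHz.
66.6 kHz mod fs = 1.8 kHz.
1.8 kHz ≤ fs/2 = 10.8 kHz, appears at 1.8 kHz.
76.2 kHz mod fs = 11.4 kHz.
11.4 kHz > fs/2 = 10.8 kHz, folds to fs − 11.4 kHz = 10.2 kHz.
26 kHz mod fs = 4.4 kHz.
4.4 kHz ≤ fs/2 = 10.8 kHz, appears at 4.4 kHz.
23.4 kHz and 66.6 kHz both map to 1.8 kHz.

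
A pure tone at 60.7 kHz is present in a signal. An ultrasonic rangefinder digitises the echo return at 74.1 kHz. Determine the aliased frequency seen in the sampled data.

13.4 kHz

60.7 kHz > fs/2 = 37.05 kHz, folds to fs − 60.7 kHz = 13.4 kHz.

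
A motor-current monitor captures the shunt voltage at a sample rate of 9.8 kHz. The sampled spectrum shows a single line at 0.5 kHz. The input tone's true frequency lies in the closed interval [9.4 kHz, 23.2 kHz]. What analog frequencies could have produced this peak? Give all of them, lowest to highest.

10.3 kHz, 19.1 kHz, 20.1 kHz

Frequencies that alias to 0.5 kHz are k·fs ± 0.5 kHz for integer k ≥ 0.
k=0: 0.5 kHz.
k=1: 9.3 kHz, 10.3 kHz.
k=2: 19.1 kHz, 20.1 kHz.
k=3: 28.9 kHz, 29.9 kHz.
Within [9.4 kHz, 23.2 kHz]: 10.3 kHz, 19.1 kHz, 20.1 kHz.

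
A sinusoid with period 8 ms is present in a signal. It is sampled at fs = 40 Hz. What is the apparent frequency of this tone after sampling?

T = 8 ms → f = 1/T = 125 Hz.
125 Hz mod fs = 5 Hz.
5 Hz ≤ fs/2 = 20 Hz, appears at 5 Hz.

5 Hz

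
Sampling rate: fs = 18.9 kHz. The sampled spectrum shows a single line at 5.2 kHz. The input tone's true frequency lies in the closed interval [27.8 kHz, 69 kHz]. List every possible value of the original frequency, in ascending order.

32.6 kHz, 43 kHz, 51.5 kHz, 61.9 kHz

Frequencies that alias to 5.2 kHz are k·fs ± 5.2 kHz for integer k ≥ 0.
k=0: 5.2 kHz.
k=1: 13.7 kHz, 24.1 kHz.
k=2: 32.6 kHz, 43 kHz.
k=3: 51.5 kHz, 61.9 kHz.
k=4: 70.4 kHz, 80.8 kHz.
Within [27.8 kHz, 69 kHz]: 32.6 kHz, 43 kHz, 51.5 kHz, 61.9 kHz.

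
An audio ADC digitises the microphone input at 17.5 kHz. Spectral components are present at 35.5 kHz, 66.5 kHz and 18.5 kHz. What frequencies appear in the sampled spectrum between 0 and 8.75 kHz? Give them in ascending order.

fs/2 = 8.75 kHz.
35.5 kHz mod fs = 0.5 kHz.
0.5 kHz ≤ fs/2 = 8.75 kHz, appears at 0.5 kHz.
66.5 kHz mod fs = 14 kHz.
14 kHz > fs/2 = 8.75 kHz, folds to fs − 14 kHz = 3.5 kHz.
18.5 kHz mod fs = 1 kHz.
1 kHz ≤ fs/2 = 8.75 kHz, appears at 1 kHz.
Distinct values: {0.5 kHz, 1 kHz, 3.5 kHz}.

0.5 kHz, 1 kHz, 3.5 kHz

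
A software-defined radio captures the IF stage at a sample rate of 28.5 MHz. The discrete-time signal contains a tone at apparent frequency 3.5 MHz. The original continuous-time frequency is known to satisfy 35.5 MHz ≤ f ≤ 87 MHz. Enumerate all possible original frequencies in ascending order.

53.5 MHz, 60.5 MHz, 82 MHz

Frequencies that alias to 3.5 MHz are k·fs ± 3.5 MHz for integer k ≥ 0.
k=0: 3.5 MHz.
k=1: 25 MHz, 32 MHz.
k=2: 53.5 MHz, 60.5 MHz.
k=3: 82 MHz, 89 MHz.
k=4: 110.5 MHz, 117.5 MHz.
Within [35.5 MHz, 87 MHz]: 53.5 MHz, 60.5 MHz, 82 MHz.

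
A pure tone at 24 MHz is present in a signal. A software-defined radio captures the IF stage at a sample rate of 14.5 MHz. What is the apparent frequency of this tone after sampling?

5 MHz

24 MHz mod fs = 9.5 MHz.
9.5 MHz > fs/2 = 7.25 MHz, folds to fs − 9.5 MHz = 5 MHz.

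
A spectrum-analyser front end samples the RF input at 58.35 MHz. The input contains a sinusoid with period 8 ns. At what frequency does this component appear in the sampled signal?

8.3 MHz

T = 8 ns → f = 1/T = 125 MHz.
125 MHz mod fs = 8.3 MHz.
8.3 MHz ≤ fs/2 = 29.175 MHz, appears at 8.3 MHz.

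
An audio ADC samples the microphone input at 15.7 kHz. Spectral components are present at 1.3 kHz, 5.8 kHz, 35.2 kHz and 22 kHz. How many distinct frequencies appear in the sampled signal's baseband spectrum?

fs/2 = 7.85 kHz.
1.3 kHz ≤ fs/2 = 7.85 kHz, passes unchanged.
5.8 kHz ≤ fs/2 = 7.85 kHz, passes unchanged.
35.2 kHz mod fs = 3.8 kHz.
3.8 kHz ≤ fs/2 = 7.85 kHz, appears at 3.8 kHz.
22 kHz mod fs = 6.3 kHz.
6.3 kHz ≤ fs/2 = 7.85 kHz, appears at 6.3 kHz.
Distinct values: {1.3 kHz, 3.8 kHz, 5.8 kHz, 6.3 kHz} → 4.

4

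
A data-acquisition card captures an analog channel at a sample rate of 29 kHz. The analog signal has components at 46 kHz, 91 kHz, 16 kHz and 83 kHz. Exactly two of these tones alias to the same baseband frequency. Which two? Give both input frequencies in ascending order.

fs/2 = 14.5 kHz.
46 kHz mod fs = 17 kHz.
17 kHz > fs/2 = 14.5 kHz, folds to fs − 17 kHz = 12 kHz.
91 kHz mod fs = 4 kHz.
4 kHz ≤ fs/2 = 14.5 kHz, appears at 4 kHz.
16 kHz > fs/2 = 14.5 kHz, folds to fs − 16 kHz = 13 kHz.
83 kHz mod fs = 25 kHz.
25 kHz > fs/2 = 14.5 kHz, folds to fs − 25 kHz = 4 kHz.
83 kHz and 91 kHz both map to 4 kHz.

83 kHz, 91 kHz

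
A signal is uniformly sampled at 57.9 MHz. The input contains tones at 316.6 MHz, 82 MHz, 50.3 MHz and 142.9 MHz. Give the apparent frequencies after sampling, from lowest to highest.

7.6 MHz, 24.1 MHz, 27.1 MHz

fs/2 = 28.95 MHz.
316.6 MHz mod fs = 27.1 MHz.
27.1 MHz ≤ fs/2 = 28.95 MHz, appears at 27.1 MHz.
82 MHz mod fs = 24.1 MHz.
24.1 MHz ≤ fs/2 = 28.95 MHz, appears at 24.1 MHz.
50.3 MHz > fs/2 = 28.95 MHz, folds to fs − 50.3 MHz = 7.6 MHz.
142.9 MHz mod fs = 27.1 MHz.
27.1 MHz ≤ fs/2 = 28.95 MHz, appears at 27.1 MHz.
Distinct values: {7.6 MHz, 24.1 MHz, 27.1 MHz}.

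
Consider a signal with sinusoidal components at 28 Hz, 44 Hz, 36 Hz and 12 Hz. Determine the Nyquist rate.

Highest-frequency component: 44 Hz.
Nyquist rate = 2 × 44 Hz = 88 Hz.

88 Hz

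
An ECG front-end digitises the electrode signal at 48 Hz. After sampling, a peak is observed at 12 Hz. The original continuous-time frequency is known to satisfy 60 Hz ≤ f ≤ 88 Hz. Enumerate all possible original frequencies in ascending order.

60 Hz, 84 Hz

Frequencies that alias to 12 Hz are k·fs ± 12 Hz for integer k ≥ 0.
k=0: 12 Hz.
k=1: 36 Hz, 60 Hz.
k=2: 84 Hz, 108 Hz.
k=3: 132 Hz, 156 Hz.
Within [60 Hz, 88 Hz]: 60 Hz, 84 Hz.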